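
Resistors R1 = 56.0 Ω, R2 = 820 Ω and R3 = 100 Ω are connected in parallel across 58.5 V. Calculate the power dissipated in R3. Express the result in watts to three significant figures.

34.2 W

Each parallel branch sees the full supply voltage, so P = V²/R applies directly to the target branch.
P_R3 = V² / R3 = (58.5)² / 100 Ω = 34.22 W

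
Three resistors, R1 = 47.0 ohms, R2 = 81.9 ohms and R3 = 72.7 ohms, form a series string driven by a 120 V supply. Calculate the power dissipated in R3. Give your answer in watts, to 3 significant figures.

Since the resistors are in series they all carry the loop current I = V/R_total; the power in any one is I²R.
R_total = 47.0 + 81.9 + 72.7 = 201.6 Ω
I = V / R_total = 120 / 201.6 = 0.5952 A
P_R3 = I² × R3 = (0.5952)² × 72.7 = 25.76 W

25.8 W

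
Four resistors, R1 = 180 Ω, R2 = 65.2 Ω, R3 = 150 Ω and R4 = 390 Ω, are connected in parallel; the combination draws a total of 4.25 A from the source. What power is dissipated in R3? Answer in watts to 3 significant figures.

133 W

The branches share the same voltage, but only the total current is given — find V from the equivalent resistance first.
1/R_eq = 1/180 + 1/65.2 + 1/150 + 1/390 ⇒ R_eq = 33.20 Ω
V = I_total × R_eq = 4.250 × 33.20 = 141.1 V
P_R3 = V² / R3 = (141.1)² / 150 = 132.7 W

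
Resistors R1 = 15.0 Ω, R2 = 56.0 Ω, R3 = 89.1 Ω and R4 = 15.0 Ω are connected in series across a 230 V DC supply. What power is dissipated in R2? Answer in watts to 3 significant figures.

Every series element carries the same I. Get I from the total resistance, then P = I² × R2.
R_total = 15.0 + 56.0 + 89.1 + 15.0 = 175.1 Ω
I = V / R_total = 230 / 175.1 = 1.314 A
P_R2 = I² × R2 = (1.314)² × 56.0 = 96.62 W

96.6 W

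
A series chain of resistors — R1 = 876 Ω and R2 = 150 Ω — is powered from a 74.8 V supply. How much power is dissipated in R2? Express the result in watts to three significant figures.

0.797 W

Every series element carries the same I. Get I from the total resistance, then P = I² × R2.
R_total = 876 + 150 = 1026 Ω
I = V / R_total = 74.8 / 1026 = 0.07290 A
P_R2 = I² × R2 = (0.07290)² × 150 = 0.7973 W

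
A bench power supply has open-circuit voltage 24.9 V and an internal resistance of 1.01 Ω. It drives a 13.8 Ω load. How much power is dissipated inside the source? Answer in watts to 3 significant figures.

Internal loss is I²r, with I set by the total series resistance r+R.
I = ε / (r + R) = 24.9 / (1.01 + 13.8) = 1.681 A
P_int = I² r = (1.681)² × 1.01 = 2.855 W

2.86 W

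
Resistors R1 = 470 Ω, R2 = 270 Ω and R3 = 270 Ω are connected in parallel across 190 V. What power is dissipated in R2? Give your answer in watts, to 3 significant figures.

134 W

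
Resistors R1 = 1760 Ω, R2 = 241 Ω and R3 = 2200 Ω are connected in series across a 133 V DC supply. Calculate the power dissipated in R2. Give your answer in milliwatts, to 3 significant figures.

Every series element carries the same I. Get I from the total resistance, then P = I² × R2.
R_total = 1760 + 241 + 2200 = 4201 Ω
I = V / R_total = 133 / 4201 = 0.03166 A
P_R2 = I² × R2 = (0.03166)² × 241 = 0.2416 W

242 mW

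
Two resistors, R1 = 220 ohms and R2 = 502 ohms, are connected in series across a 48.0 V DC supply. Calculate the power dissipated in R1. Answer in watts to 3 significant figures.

0.972 W

The current is common to all series resistors; compute it, then apply P = I²R for the target.
R_total = 220 + 502 = 722.0 Ω
I = V / R_total = 48.0 / 722.0 = 0.06648 A
P_R1 = I² × R1 = (0.06648)² × 220 = 0.9724 W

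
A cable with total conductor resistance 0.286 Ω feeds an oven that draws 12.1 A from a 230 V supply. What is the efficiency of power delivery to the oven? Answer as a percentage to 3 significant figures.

98.5 %

The cable carries the full 12.1 A.
P_line = I² R_line = (12.10)² × 0.286 = 41.87 W
P_source = V I = 230 × 12.10 = 2783 W; P_load = 2741 W
η = P_load / P_source = 2741 / 2783 = 0.9850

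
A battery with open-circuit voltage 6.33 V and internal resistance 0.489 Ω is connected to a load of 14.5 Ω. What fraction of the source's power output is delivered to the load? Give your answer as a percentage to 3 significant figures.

96.7 %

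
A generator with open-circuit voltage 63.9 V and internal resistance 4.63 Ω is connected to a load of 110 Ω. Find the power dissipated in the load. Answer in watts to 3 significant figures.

34.2 W

Load and internal resistance form a series loop — compute the loop current, then the load power via I²R.
I = ε / (r + R) = 63.9 / (4.63 + 110) = 0.5574 A
P_load = I² R = (0.5574)² × 110 = 34.18 W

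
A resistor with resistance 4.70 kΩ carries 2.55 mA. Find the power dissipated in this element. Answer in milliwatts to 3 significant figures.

30.6 mW

The current through and the resistance of the element are both given; use P = I²R.
P = (0.002550 A)² × 4700 Ω = 0.03056 W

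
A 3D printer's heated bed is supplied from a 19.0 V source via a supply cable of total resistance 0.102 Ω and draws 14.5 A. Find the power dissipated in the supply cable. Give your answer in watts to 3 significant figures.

The supply cable is a series resistance carrying the load current; its dissipation is I²R_line.
The supply cable carries the full 14.5 A.
P_line = I² R_line = (14.50)² × 0.102 = 21.45 W

21.4 W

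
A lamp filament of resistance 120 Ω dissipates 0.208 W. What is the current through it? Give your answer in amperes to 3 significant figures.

The two known quantities fix the third via I = √(P / R).
I = √(0.208 / 120) = 0.04163 A

0.0416 A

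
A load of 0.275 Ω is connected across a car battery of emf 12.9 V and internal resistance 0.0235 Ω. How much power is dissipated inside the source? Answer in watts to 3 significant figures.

The internal resistance carries the same current as the load; P_int = I²r.
I = ε / (r + R) = 12.9 / (0.0235 + 0.275) = 43.22 A
P_int = I² r = (43.22)² × 0.0235 = 43.89 W

43.9 W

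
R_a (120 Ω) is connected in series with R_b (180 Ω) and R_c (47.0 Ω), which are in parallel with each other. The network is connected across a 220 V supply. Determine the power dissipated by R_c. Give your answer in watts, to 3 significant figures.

Reduce the parallel pair to R_p first; the network is then a simple series string.
R_p = (180×47.0)/(180+47.0) = 37.27 Ω
R_total = 120 + 37.27 = 157.3 Ω
I = V / R_total = 220 / 157.3 = 1.399 A
Voltage across the parallel pair: V_p = I × R_p = 1.399 × 37.27 = 52.13 V
R_c is across V_p, so use P = V²/R for that branch.
P_R_c = (52.13)² / 47.0 = 57.83 W

57.8 W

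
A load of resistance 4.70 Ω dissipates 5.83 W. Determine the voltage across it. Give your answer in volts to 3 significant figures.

Rearranging the power relation for the two known quantities gives V = √(P R).
V = √(5.83 × 4.70) = 5.235 V

5.23 V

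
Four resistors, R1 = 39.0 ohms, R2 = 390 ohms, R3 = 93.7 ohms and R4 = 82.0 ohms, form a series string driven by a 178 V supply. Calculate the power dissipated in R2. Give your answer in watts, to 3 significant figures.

33.8 W

Since the resistors are in series they all carry the loop current I = V/R_total; the power in any one is I²R.
R_total = 39.0 + 390 + 93.7 + 82.0 = 604.7 Ω
I = V / R_total = 178 / 604.7 = 0.2944 A
P_R2 = I² × R2 = (0.2944)² × 390 = 33.79 W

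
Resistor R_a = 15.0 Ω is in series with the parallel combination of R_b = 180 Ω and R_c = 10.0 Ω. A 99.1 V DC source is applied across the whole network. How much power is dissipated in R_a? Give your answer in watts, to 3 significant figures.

First combine the parallel branches into one equivalent R_p, then R_a + R_p is a series pair.
R_p = (180×10.0)/(180+10.0) = 9.474 Ω
R_total = 15.0 + 9.474 = 24.47 Ω
I = V / R_total = 99.1 / 24.47 = 4.049 A
R_a is in the main series path, so its power is I²R_a.
P_R_a = (4.049)² × 15.0 = 245.9 W

246 W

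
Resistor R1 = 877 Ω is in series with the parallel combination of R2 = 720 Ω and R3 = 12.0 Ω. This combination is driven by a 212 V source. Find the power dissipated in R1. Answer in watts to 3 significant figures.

49.9 W

Replace R2 and R3 with their parallel equivalent so the circuit becomes R1 in series with R_p.
R_p = (720×12.0)/(720+12.0) = 11.80 Ω
R_total = 877 + 11.80 = 888.8 Ω
I = V / R_total = 212 / 888.8 = 0.2385 A
R1 carries the full series current, so P = I²R.
P_R1 = (0.2385)² × 877 = 49.90 W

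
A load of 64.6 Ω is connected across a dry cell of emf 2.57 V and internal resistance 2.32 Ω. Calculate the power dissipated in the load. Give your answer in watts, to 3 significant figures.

0.0953 W

Find the circuit current first, then P = I²R for the load (series elements share I).
I = ε / (r + R) = 2.57 / (2.32 + 64.6) = 0.03840 A
P_load = I² R = (0.03840)² × 64.6 = 0.09528 W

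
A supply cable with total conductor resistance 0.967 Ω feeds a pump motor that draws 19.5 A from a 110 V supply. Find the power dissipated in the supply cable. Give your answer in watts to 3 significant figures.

The supply cable is a series resistance carrying the load current; its dissipation is I²R_line.
The supply cable carries the full 19.5 A.
P_line = I² R_line = (19.50)² × 0.967 = 367.7 W

368 W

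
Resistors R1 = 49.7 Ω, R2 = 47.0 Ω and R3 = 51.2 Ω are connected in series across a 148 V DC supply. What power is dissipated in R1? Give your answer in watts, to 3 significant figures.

49.8 W

Series elements share the same current, so find I first, then use P = I²R.
R_total = 49.7 + 47.0 + 51.2 = 147.9 Ω
I = V / R_total = 148 / 147.9 = 1.001 A
P_R1 = I² × R1 = (1.001)² × 49.7 = 49.77 W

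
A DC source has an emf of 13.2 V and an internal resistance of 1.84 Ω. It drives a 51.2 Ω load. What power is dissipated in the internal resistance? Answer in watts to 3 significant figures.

0.114 W

The source's internal resistance is just another series element carrying I; its dissipation is I²r.
I = ε / (r + R) = 13.2 / (1.84 + 51.2) = 0.2489 A
P_int = I² r = (0.2489)² × 1.84 = 0.1140 W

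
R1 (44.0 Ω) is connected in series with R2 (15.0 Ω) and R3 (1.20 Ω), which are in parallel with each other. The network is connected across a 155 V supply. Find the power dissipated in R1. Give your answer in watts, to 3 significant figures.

519 W

Replace R2 and R3 with their parallel equivalent so the circuit becomes R1 in series with R_p.
R_p = (15.0×1.20)/(15.0+1.20) = 1.111 Ω
R_total = 44.0 + 1.111 = 45.11 Ω
I = V / R_total = 155 / 45.11 = 3.436 A
The full supply current passes through R1: P = I²R.
P_R1 = (3.436)² × 44.0 = 519.5 W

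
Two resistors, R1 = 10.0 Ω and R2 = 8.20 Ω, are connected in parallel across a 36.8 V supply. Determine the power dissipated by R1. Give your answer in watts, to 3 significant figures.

The supply voltage appears across each parallel branch — just use P = V²/R1.
P_R1 = V² / R1 = (36.8)² / 10.0 Ω = 135.4 W

135 W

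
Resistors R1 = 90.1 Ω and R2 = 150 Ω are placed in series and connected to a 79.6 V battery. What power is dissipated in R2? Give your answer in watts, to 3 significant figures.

16.5 W

The current is common to all series resistors; compute it, then apply P = I²R for the target.
R_total = 90.1 + 150 = 240.1 Ω
I = V / R_total = 79.6 / 240.1 = 0.3315 A
P_R2 = I² × R2 = (0.3315)² × 150 = 16.49 W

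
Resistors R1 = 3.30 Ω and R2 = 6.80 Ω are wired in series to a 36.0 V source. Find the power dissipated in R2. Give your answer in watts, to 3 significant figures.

86.4 W

Every series element carries the same I. Get I from the total resistance, then P = I² × R2.
R_total = 3.30 + 6.80 = 10.10 Ω
I = V / R_total = 36.0 / 10.10 = 3.564 A
P_R2 = I² × R2 = (3.564)² × 6.80 = 86.39 W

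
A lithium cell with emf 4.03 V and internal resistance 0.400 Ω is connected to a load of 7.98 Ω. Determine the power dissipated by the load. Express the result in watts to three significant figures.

Load and internal resistance form a series loop — compute the loop current, then the load power via I²R.
I = ε / (r + R) = 4.03 / (0.400 + 7.98) = 0.4809 A
P_load = I² R = (0.4809)² × 7.98 = 1.846 W

1.85 W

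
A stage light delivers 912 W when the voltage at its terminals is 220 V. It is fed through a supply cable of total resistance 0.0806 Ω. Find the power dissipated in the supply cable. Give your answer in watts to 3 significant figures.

The supply cable is a series resistance carrying the load current; its dissipation is I²R_line.
I = P / V = 912 / 220 = 4.145 A through the supply cable.
P_line = I² R_line = (4.145)² × 0.0806 = 1.385 W

1.39 W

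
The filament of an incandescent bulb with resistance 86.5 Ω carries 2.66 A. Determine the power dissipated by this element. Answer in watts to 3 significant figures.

The current through and the resistance of the element are both given; use P = I²R.
P = (2.660 A)² × 86.5 Ω = 612.0 W

612 W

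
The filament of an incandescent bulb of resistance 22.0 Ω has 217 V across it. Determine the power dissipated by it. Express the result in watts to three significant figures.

2140 W

Voltage and resistance are given, so P = V²/R is the one-step route.
P = (217 V)² / 22.0 Ω = 2140 W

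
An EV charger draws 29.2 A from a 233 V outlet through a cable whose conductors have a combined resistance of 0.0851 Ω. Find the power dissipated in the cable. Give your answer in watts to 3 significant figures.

72.6 W

Only the current and the line resistance are needed for the I²R loss.
The cable carries the full 29.2 A.
P_line = I² R_line = (29.20)² × 0.0851 = 72.56 W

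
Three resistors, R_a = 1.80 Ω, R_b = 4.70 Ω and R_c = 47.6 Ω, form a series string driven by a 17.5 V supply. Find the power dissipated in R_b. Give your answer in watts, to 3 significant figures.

In a series string the same current flows through every resistor — find that current, then P = I²R for the one we want.
R_total = 1.80 + 4.70 + 47.6 = 54.10 Ω
I = V / R_total = 17.5 / 54.10 = 0.3235 A
P_R_b = I² × R_b = (0.3235)² × 4.70 = 0.4918 W

0.492 W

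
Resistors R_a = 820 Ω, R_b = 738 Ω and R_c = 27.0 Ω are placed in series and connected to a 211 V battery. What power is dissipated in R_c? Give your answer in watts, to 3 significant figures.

0.478 W

The current is common to all series resistors; compute it, then apply P = I²R for the target.
R_total = 820 + 738 + 27.0 = 1585 Ω
I = V / R_total = 211 / 1585 = 0.1331 A
P_R_c = I² × R_c = (0.1331)² × 27.0 = 0.4785 W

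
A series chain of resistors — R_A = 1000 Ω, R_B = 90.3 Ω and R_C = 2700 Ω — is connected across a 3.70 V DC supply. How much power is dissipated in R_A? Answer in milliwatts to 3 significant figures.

0.953 mW

Every series element carries the same I. Get I from the total resistance, then P = I² × R_A.
R_total = 1000 + 90.3 + 2700 = 3790 Ω
I = V / R_total = 3.70 / 3790 = 0.0009762 A
P_R_A = I² × R_A = (0.0009762)² × 1000 = 0.0009529 W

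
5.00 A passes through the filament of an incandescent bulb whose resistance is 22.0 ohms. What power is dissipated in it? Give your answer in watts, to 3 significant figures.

550 W

With I and R stated, P = I²R applies in one step.
P = (5.000 A)² × 22.0 Ω = 550.0 W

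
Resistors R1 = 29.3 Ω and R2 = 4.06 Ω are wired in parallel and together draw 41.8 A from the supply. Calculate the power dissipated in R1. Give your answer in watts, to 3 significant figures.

Only the total current is stated, so first find the parallel equivalent to get the voltage across the combination.
1/R_eq = 1/29.3 + 1/4.06 ⇒ R_eq = 3.566 Ω
V = I_total × R_eq = 41.80 × 3.566 = 149.1 V
P_R1 = V² / R1 = (149.1)² / 29.3 = 758.3 W

758 W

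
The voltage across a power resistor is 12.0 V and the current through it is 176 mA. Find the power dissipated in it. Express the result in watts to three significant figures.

2.11 W

With V and I both given, power follows immediately from P = V I.
P = 12.0 V × 0.1760 A = 2.112 W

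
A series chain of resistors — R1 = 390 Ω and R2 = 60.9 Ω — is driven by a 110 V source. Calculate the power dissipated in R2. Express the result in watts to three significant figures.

3.62 W

Series elements share the same current, so find I first, then use P = I²R.
R_total = 390 + 60.9 = 450.9 Ω
I = V / R_total = 110 / 450.9 = 0.2440 A
P_R2 = I² × R2 = (0.2440)² × 60.9 = 3.624 W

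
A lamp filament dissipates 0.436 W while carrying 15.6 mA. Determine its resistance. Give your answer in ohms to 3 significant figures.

1790 Ω

From P = V I = I²R = V²/R, with the two given quantities we get R = P / I².
R = 0.436 / (0.01560)² = 1792 Ω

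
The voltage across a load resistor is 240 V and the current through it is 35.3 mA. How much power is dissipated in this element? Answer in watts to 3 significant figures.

Both the voltage across and the current through the element are known, so P = V I applies directly.
P = 240 V × 0.03530 A = 8.472 W

8.47 W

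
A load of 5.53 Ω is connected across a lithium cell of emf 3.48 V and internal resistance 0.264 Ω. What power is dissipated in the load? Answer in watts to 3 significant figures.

1.99 W

Load and internal resistance form a series loop — compute the loop current, then the load power via I²R.
I = ε / (r + R) = 3.48 / (0.264 + 5.53) = 0.6006 A
P_load = I² R = (0.6006)² × 5.53 = 1.995 W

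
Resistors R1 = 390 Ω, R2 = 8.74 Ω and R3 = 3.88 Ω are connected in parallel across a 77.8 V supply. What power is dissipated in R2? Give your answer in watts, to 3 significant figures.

693 W

Each parallel branch sees the full supply voltage, so P = V²/R applies directly to the target branch.
P_R2 = V² / R2 = (77.8)² / 8.74 Ω = 692.5 W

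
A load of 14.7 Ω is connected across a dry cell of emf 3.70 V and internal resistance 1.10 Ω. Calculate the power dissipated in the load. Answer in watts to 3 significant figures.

Load and internal resistance form a series loop — compute the loop current, then the load power via I²R.
I = ε / (r + R) = 3.70 / (1.10 + 14.7) = 0.2342 A
P_load = I² R = (0.2342)² × 14.7 = 0.8061 W

0.806 W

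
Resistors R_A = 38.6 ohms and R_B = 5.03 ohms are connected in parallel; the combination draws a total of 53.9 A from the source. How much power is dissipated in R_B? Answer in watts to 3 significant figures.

11400 W

We need the common branch voltage; get it from I_total × R_eq, then P = V²/R for the branch.
1/R_eq = 1/38.6 + 1/5.03 ⇒ R_eq = 4.450 Ω
V = I_total × R_eq = 53.90 × 4.450 = 239.9 V
P_R_B = V² / R_B = (239.9)² / 5.03 = 11440 W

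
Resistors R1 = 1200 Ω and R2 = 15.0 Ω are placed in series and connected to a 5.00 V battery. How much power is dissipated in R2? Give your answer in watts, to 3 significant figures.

0.000254 W

Since the resistors are in series they all carry the loop current I = V/R_total; the power in any one is I²R.
R_total = 1200 + 15.0 = 1215 Ω
I = V / R_total = 5.00 / 1215 = 0.004115 A
P_R2 = I² × R2 = (0.004115)² × 15.0 = 0.0002540 W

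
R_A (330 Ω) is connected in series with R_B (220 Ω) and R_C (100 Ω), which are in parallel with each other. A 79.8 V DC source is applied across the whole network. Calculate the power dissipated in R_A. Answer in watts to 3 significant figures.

13.2 W

Replace R_B and R_C with their parallel equivalent so the circuit becomes R_A in series with R_p.
R_p = (220×100)/(220+100) = 68.75 Ω
R_total = 330 + 68.75 = 398.8 Ω
I = V / R_total = 79.8 / 398.8 = 0.2001 A
All the current flows through R_A; use P = I²R.
P_R_A = (0.2001)² × 330 = 13.22 W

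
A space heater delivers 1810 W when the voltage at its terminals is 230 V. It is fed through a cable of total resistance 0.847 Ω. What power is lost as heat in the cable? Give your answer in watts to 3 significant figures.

52.5 W

The cable and load are in series, so the same current flows in both; the loss is I²R_line.
I = P / V = 1810 / 230 = 7.870 A through the cable.
P_line = I² R_line = (7.870)² × 0.847 = 52.45 W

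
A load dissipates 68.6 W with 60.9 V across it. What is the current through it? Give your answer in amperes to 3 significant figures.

1.13 A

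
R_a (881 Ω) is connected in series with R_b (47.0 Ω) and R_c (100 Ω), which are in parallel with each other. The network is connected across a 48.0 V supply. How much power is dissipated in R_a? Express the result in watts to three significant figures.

Replace R_b and R_c with their parallel equivalent so the circuit becomes R_a in series with R_p.
R_p = (47.0×100)/(47.0+100) = 31.97 Ω
R_total = 881 + 31.97 = 913.0 Ω
I = V / R_total = 48.0 / 913.0 = 0.05258 A
R_a carries the full series current, so P = I²R.
P_R_a = (0.05258)² × 881 = 2.435 W

2.44 W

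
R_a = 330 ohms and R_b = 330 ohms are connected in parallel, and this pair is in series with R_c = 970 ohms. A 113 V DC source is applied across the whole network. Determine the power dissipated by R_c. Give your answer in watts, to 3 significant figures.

9.61 W

Combine R_a and R_b into their parallel equivalent first, reducing the network to two series resistors.
R_p = (330×330)/(330+330) = 165.0 Ω
R_total = R_p + 970 = 165.0 + 970 = 1135 Ω
I = V / R_total = 113 / 1135 = 0.09956 A
R_c is the series element, so its power is I²R.
P_R_c = (0.09956)² × 970 = 9.615 W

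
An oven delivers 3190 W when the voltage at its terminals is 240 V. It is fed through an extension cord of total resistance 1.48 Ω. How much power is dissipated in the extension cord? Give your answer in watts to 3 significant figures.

261 W

Only the current and the line resistance are needed for the I²R loss.
I = P / V = 3190 / 240 = 13.29 A through the extension cord.
P_line = I² R_line = (13.29)² × 1.48 = 261.5 W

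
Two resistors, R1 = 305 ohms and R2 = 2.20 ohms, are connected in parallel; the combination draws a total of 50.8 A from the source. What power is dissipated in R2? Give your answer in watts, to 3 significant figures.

5600 W

Only the total current is stated, so first find the parallel equivalent to get the voltage across the combination.
1/R_eq = 1/305 + 1/2.20 ⇒ R_eq = 2.184 Ω
V = I_total × R_eq = 50.80 × 2.184 = 111.0 V
P_R2 = V² / R2 = (111.0)² / 2.20 = 5596 W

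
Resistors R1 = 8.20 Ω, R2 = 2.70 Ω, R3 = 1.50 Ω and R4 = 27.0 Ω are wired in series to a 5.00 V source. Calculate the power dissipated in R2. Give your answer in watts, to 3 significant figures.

0.0435 W

In a series string the same current flows through every resistor — find that current, then P = I²R for the one we want.
R_total = 8.20 + 2.70 + 1.50 + 27.0 = 39.40 Ω
I = V / R_total = 5.00 / 39.40 = 0.1269 A
P_R2 = I² × R2 = (0.1269)² × 2.70 = 0.04348 W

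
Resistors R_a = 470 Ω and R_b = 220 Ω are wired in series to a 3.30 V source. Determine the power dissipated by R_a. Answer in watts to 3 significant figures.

Since the resistors are in series they all carry the loop current I = V/R_total; the power in any one is I²R.
R_total = 470 + 220 = 690.0 Ω
I = V / R_total = 3.30 / 690.0 = 0.004783 A
P_R_a = I² × R_a = (0.004783)² × 470 = 0.01075 W

0.0108 W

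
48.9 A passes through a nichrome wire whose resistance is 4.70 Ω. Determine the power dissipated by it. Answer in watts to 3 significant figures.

Current and resistance are given, so P = I²R is the direct form.
P = (48.90 A)² × 4.70 Ω = 11240 W

11200 W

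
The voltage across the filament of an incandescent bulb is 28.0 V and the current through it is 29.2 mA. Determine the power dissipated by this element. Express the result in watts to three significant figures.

Both the voltage across and the current through the element are known, so P = V I applies directly.
P = 28.0 V × 0.02920 A = 0.8176 W

0.818 W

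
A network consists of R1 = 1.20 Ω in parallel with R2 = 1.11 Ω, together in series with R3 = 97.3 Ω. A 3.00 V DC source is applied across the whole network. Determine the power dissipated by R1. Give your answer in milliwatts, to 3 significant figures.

0.260 mW

First find R_p for the parallel pair, then treat R_p + R3 as a series loop.
R_p = (1.20×1.11)/(1.20+1.11) = 0.5766 Ω
R_total = R_p + 97.3 = 0.5766 + 97.3 = 97.88 Ω
I = V / R_total = 3.00 / 97.88 = 0.03065 A
Voltage across the parallel pair: V_p = I × R_p = 0.03065 × 0.5766 = 0.01767 V
Use P = V²/R for R1 with V = V_p.
P_R1 = (0.01767)² / 1.20 = 0.0002603 W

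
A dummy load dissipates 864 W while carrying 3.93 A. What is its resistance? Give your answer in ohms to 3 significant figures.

55.9 Ω

From P = V I = I²R = V²/R, with the two given quantities we get R = P / I².
R = 864 / (3.930)² = 55.94 Ω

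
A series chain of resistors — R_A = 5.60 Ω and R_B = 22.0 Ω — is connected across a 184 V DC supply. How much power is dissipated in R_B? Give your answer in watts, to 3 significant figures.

The current is common to all series resistors; compute it, then apply P = I²R for the target.
R_total = 5.60 + 22.0 = 27.60 Ω
I = V / R_total = 184 / 27.60 = 6.667 A
P_R_B = I² × R_B = (6.667)² × 22.0 = 977.8 W

978 W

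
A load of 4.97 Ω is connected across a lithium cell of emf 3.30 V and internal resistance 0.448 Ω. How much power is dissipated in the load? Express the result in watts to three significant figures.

1.84 W

Find the circuit current first, then P = I²R for the load (series elements share I).
I = ε / (r + R) = 3.30 / (0.448 + 4.97) = 0.6091 A
P_load = I² R = (0.6091)² × 4.97 = 1.844 W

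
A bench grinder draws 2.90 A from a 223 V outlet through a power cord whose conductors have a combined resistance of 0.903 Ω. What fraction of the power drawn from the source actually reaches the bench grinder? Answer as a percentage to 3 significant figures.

The power cord carries the full 2.90 A.
P_line = I² R_line = (2.900)² × 0.903 = 7.594 W
P_source = V I = 223 × 2.900 = 646.7 W; P_load = 639.1 W
η = P_load / P_source = 639.1 / 646.7 = 0.9883

98.8 %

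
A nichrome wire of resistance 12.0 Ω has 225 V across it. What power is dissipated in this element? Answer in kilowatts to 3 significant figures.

4.22 kW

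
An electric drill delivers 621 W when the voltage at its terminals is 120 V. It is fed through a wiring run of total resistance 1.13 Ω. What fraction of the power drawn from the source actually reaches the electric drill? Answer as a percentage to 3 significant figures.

I = P / V = 621 / 120 = 5.175 A through the wiring run.
P_line = I² R_line = (5.175)² × 1.13 = 30.26 W
P_source = P_load + P_line = 621.0 + 30.26 = 651.3 W
η = P_load / P_source = 621.0 / 651.3 = 0.9535

95.4 %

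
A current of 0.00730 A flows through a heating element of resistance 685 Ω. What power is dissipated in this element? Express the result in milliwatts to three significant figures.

36.5 mW

Current and resistance are given, so P = I²R is the direct form.
P = (0.007300 A)² × 685 Ω = 0.03650 W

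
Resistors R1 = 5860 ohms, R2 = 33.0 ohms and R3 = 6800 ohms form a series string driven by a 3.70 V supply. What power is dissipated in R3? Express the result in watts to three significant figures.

Since the resistors are in series they all carry the loop current I = V/R_total; the power in any one is I²R.
R_total = 5860 + 33.0 + 6800 = 12690 Ω
I = V / R_total = 3.70 / 12690 = 0.0002915 A
P_R3 = I² × R3 = (0.0002915)² × 6800 = 0.0005778 W

0.000578 W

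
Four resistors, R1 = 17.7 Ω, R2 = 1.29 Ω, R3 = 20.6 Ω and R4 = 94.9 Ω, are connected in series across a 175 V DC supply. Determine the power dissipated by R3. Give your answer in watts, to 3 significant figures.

34.9 W

The current is common to all series resistors; compute it, then apply P = I²R for the target.
R_total = 17.7 + 1.29 + 20.6 + 94.9 = 134.5 Ω
I = V / R_total = 175 / 134.5 = 1.301 A
P_R3 = I² × R3 = (1.301)² × 20.6 = 34.88 W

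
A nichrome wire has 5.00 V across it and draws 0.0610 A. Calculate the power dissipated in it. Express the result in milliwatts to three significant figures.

With V and I both given, power follows immediately from P = V I.
P = 5.00 V × 0.06100 A = 0.3050 W

305 mW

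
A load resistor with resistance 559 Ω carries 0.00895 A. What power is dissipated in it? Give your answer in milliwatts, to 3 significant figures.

44.8 mW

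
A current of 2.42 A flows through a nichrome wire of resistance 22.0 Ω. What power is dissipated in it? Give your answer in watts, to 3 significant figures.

129 W

The current through and the resistance of the element are both given; use P = I²R.
P = (2.420 A)² × 22.0 Ω = 128.8 W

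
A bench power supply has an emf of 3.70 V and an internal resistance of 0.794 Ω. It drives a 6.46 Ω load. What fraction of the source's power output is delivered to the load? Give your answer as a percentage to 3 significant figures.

89.1 %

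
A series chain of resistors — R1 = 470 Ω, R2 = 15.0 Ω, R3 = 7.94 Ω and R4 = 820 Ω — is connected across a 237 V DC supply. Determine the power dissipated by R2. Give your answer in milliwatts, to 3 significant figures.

Series elements share the same current, so find I first, then use P = I²R.
R_total = 470 + 15.0 + 7.94 + 820 = 1313 Ω
I = V / R_total = 237 / 1313 = 0.1805 A
P_R2 = I² × R2 = (0.1805)² × 15.0 = 0.4888 W

489 mW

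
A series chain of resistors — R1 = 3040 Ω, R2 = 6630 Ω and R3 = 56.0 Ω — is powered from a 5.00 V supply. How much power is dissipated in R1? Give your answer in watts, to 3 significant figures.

Every series element carries the same I. Get I from the total resistance, then P = I² × R1.
R_total = 3040 + 6630 + 56.0 = 9726 Ω
I = V / R_total = 5.00 / 9726 = 0.0005141 A
P_R1 = I² × R1 = (0.0005141)² × 3040 = 0.0008034 W

0.000803 W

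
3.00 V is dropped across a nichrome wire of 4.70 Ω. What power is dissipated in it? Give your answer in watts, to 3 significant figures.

1.91 W

With V across and R both known, P = V²/R gives the dissipation directly.
P = (3.00 V)² / 4.70 Ω = 1.915 W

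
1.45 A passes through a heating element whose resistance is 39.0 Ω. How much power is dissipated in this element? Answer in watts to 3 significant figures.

Knowing I and R, the power is just I²R — no need to find V first.
P = (1.450 A)² × 39.0 Ω = 82.00 W

82.0 W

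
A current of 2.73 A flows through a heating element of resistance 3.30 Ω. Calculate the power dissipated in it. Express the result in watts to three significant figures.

24.6 W

Knowing I and R, the power is just I²R — no need to find V first.
P = (2.730 A)² × 3.30 Ω = 24.59 W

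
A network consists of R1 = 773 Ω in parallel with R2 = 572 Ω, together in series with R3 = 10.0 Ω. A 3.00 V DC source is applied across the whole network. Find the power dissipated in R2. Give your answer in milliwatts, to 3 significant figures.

Reduce the parallel combination to a single R_p; the circuit then becomes R_p in series with the remaining resistor.
R_p = (773×572)/(773+572) = 328.7 Ω
R_total = R_p + 10.0 = 328.7 + 10.0 = 338.7 Ω
I = V / R_total = 3.00 / 338.7 = 0.008856 A
Voltage across the parallel pair: V_p = I × R_p = 0.008856 × 328.7 = 2.911 V
R2 sits across V_p; its power is V_p²/R.
P_R2 = (2.911)² / 572 = 0.01482 W

14.8 mW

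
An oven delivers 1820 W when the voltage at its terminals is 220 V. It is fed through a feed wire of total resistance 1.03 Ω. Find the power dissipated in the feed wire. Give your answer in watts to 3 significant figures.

70.5 W

The feed wire is a series resistance carrying the load current; its dissipation is I²R_line.
I = P / V = 1820 / 220 = 8.273 A through the feed wire.
P_line = I² R_line = (8.273)² × 1.03 = 70.49 W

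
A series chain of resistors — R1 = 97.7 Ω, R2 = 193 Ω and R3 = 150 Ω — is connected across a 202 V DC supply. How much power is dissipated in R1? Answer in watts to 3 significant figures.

In a series string the same current flows through every resistor — find that current, then P = I²R for the one we want.
R_total = 97.7 + 193 + 150 = 440.7 Ω
I = V / R_total = 202 / 440.7 = 0.4584 A
P_R1 = I² × R1 = (0.4584)² × 97.7 = 20.53 W

20.5 W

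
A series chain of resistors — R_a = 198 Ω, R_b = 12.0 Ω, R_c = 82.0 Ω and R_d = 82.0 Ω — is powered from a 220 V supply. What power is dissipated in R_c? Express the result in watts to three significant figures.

Every series element carries the same I. Get I from the total resistance, then P = I² × R_c.
R_total = 198 + 12.0 + 82.0 + 82.0 = 374.0 Ω
I = V / R_total = 220 / 374.0 = 0.5882 A
P_R_c = I² × R_c = (0.5882)² × 82.0 = 28.37 W

28.4 W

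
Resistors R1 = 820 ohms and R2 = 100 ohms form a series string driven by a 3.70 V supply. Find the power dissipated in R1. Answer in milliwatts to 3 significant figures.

13.3 mW

Series elements share the same current, so find I first, then use P = I²R.
R_total = 820 + 100 = 920.0 Ω
I = V / R_total = 3.70 / 920.0 = 0.004022 A
P_R1 = I² × R1 = (0.004022)² × 820 = 0.01326 W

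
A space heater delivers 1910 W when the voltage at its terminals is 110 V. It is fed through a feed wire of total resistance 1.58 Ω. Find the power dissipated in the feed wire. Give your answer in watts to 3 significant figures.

Only the current and the line resistance are needed for the I²R loss.
I = P / V = 1910 / 110 = 17.36 A through the feed wire.
P_line = I² R_line = (17.36)² × 1.58 = 476.4 W

476 W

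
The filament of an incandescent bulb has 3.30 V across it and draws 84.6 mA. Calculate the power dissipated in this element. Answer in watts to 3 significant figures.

0.279 W

Since both terminal voltage and current are stated, P = V I gives the power in one step.
P = 3.30 V × 0.08460 A = 0.2792 W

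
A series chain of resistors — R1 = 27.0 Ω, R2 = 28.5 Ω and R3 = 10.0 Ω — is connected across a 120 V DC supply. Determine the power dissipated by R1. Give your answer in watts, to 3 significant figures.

In a series string the same current flows through every resistor — find that current, then P = I²R for the one we want.
R_total = 27.0 + 28.5 + 10.0 = 65.50 Ω
I = V / R_total = 120 / 65.50 = 1.832 A
P_R1 = I² × R1 = (1.832)² × 27.0 = 90.62 W

90.6 W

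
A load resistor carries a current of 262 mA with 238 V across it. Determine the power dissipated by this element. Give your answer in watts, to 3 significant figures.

62.4 W

With V and I both given, power follows immediately from P = V I.
P = 238 V × 0.2620 A = 62.36 W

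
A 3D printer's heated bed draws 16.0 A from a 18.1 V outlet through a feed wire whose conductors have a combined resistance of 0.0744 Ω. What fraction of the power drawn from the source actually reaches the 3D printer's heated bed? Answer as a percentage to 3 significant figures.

93.4 %

The feed wire carries the full 16.0 A.
P_line = I² R_line = (16.00)² × 0.0744 = 19.05 W
P_source = V I = 18.1 × 16.00 = 289.6 W; P_load = 270.6 W
η = P_load / P_source = 270.6 / 289.6 = 0.9342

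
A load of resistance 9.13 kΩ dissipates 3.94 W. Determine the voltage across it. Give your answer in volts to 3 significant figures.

190 V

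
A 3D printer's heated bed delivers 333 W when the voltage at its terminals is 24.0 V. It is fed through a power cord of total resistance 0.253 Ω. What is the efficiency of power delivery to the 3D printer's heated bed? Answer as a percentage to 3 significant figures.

87.2 %

I = P / V = 333 / 24.0 = 13.88 A through the power cord.
P_line = I² R_line = (13.88)² × 0.253 = 48.71 W
P_source = P_load + P_line = 333.0 + 48.71 = 381.7 W
η = P_load / P_source = 333.0 / 381.7 = 0.8724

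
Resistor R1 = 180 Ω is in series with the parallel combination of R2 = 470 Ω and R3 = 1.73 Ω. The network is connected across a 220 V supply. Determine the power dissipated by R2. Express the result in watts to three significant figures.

Collapse R2‖R3 to a single equivalent, reducing the network to two series elements.
R_p = (470×1.73)/(470+1.73) = 1.724 Ω
R_total = 180 + 1.724 = 181.7 Ω
I = V / R_total = 220 / 181.7 = 1.211 A
Voltage across the parallel pair: V_p = I × R_p = 1.211 × 1.724 = 2.087 V
With V_p across R2, its power is V_p²/R2.
P_R2 = (2.087)² / 470 = 0.009265 W

0.00926 W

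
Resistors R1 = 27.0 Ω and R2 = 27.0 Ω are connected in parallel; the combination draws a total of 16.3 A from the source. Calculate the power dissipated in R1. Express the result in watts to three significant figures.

1790 W

Only the total current is stated, so first find the parallel equivalent to get the voltage across the combination.
1/R_eq = 1/27.0 + 1/27.0 ⇒ R_eq = 13.50 Ω
V = I_total × R_eq = 16.30 × 13.50 = 220.1 V
P_R1 = V² / R1 = (220.1)² / 27.0 = 1793 W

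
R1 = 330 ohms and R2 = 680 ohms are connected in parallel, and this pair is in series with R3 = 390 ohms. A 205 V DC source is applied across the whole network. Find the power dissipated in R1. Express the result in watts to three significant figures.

Reduce the parallel combination to a single R_p; the circuit then becomes R_p in series with the remaining resistor.
R_p = (330×680)/(330+680) = 222.2 Ω
R_total = R_p + 390 = 222.2 + 390 = 612.2 Ω
I = V / R_total = 205 / 612.2 = 0.3349 A
Voltage across the parallel pair: V_p = I × R_p = 0.3349 × 222.2 = 74.40 V
R1 sits across V_p; its power is V_p²/R.
P_R1 = (74.40)² / 330 = 16.77 W

16.8 W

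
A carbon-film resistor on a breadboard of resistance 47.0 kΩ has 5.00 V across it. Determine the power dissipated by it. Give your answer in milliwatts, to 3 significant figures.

V and R are stated; P = V²/R avoids computing the current.
P = (5.00 V)² / 47000 Ω = 0.0005319 W

0.532 mW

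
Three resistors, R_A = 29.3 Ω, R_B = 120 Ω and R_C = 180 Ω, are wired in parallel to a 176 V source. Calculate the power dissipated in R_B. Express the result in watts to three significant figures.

The supply voltage appears across each parallel branch — just use P = V²/R_B.
P_R_B = V² / R_B = (176)² / 120 Ω = 258.1 W

258 W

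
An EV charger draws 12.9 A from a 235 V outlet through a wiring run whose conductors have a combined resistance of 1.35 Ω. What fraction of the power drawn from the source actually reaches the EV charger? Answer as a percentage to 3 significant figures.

The wiring run carries the full 12.9 A.
P_line = I² R_line = (12.90)² × 1.35 = 224.7 W
P_source = V I = 235 × 12.90 = 3032 W; P_load = 2807 W
η = P_load / P_source = 2807 / 3032 = 0.9259

92.6 %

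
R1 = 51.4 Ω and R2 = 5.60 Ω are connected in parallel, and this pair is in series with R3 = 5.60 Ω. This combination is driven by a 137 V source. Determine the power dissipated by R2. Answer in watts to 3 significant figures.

Reduce the parallel combination to a single R_p; the circuit then becomes R_p in series with the remaining resistor.
R_p = (51.4×5.60)/(51.4+5.60) = 5.050 Ω
R_total = R_p + 5.60 = 5.050 + 5.60 = 10.65 Ω
I = V / R_total = 137 / 10.65 = 12.86 A
Voltage across the parallel pair: V_p = I × R_p = 12.86 × 5.050 = 64.96 V
R2 sits across V_p; its power is V_p²/R.
P_R2 = (64.96)² / 5.60 = 753.6 W

754 W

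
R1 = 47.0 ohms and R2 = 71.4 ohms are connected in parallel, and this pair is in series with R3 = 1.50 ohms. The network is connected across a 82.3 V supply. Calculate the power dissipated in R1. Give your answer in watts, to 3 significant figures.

130 W

Combine R1 and R2 into their parallel equivalent first, reducing the network to two series resistors.
R_p = (47.0×71.4)/(47.0+71.4) = 28.34 Ω
R_total = R_p + 1.50 = 28.34 + 1.50 = 29.84 Ω
I = V / R_total = 82.3 / 29.84 = 2.758 A
Voltage across the parallel pair: V_p = I × R_p = 2.758 × 28.34 = 78.16 V
R1 sits across V_p; its power is V_p²/R.
P_R1 = (78.16)² / 47.0 = 130.0 W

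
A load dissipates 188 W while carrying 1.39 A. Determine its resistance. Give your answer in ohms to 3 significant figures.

97.3 Ω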